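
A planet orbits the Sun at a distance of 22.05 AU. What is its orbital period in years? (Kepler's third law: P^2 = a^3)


P = a^(3/2) = 22.05^1.5 = 103.5411

103.5411 years


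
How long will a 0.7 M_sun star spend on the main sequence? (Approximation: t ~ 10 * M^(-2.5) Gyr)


t = 10 * M^(-2.5) = 10 * 0.7^(-2.5) = 24.3924

24.3924 Gyr


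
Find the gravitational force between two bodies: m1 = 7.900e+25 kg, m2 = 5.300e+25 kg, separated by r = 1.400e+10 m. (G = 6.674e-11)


F = G*m1*m2/r^2 = 6.674e-11 * 7.900e+25 * 5.300e+25 / (1.400e+10)^2 = 6.674e-11 * 4.187e+51 / 1.960e+20 = 1.426e+21

1.426e+21 N


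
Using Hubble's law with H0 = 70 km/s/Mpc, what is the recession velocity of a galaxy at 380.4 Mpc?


v = H0 * d = 70 * 380.4 = 26628.0

26628.0 km/s


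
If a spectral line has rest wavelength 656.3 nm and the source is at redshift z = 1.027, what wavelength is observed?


lam_obs = lam_emit * (1 + z) = 656.3 * (1 + 1.027) = 1330.3201

1330.3201 nm


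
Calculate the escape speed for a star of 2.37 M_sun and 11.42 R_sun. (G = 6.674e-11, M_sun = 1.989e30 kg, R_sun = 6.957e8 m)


M = 2.37 * 1.989e30 kg = 4.71393e+30 kg; R = 11.42 * 6.957e8 m = 7.944894e+09 m. v_esc = sqrt(2GM/R) = sqrt(2 * 6.674e-11 * 4.71393e+30 / 7.944894e+09) = 281420.422

281420.422 m/s


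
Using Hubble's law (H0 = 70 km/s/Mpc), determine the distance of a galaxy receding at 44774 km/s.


d = v / H0 = 44774 / 70 = 639.6286

639.6286 Mpc


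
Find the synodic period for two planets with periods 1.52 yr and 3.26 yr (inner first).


1/P_syn = |1/P1 - 1/P2| = |1/1.52 - 1/3.26| => P_syn = 2.8478

2.8478 years


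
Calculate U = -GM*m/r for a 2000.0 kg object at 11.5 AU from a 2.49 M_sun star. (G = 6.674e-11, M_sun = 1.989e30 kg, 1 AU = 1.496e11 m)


M = 2.49 * 1.989e30 kg = 4.95261e+30 kg; r = 11.5 AU * 1.496e11 m/AU = 1.7204e+12 m. U = -GM*m/r = -(6.674e-11 * 4.95261e+30 * 2000.0) / 1.7204e+12 = -3.843e+11

-3.843e+11 J


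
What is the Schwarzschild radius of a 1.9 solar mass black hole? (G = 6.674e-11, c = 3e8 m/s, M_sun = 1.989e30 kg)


M = 1.9 * 1.989e30 kg = 3.7791e+30 kg. rs = 2GM/c^2 = 2 * 6.674e-11 * 3.7791e+30 / (3e8)^2 = 5604.8252

5604.8252 m


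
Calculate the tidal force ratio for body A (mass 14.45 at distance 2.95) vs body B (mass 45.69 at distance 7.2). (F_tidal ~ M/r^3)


Ratio = (M1/r1^3) / (M2/r2^3) = (14.45/2.95^3) / (45.69/7.2^3) = 4.5981

4.5981


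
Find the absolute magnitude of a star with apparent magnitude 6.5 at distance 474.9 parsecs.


M = m - 5*log10(d) + 5 = 6.5 - 5*log10(474.9) + 5 = -1.883

-1.883


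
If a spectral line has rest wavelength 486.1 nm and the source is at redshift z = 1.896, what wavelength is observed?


lam_obs = lam_emit * (1 + z) = 486.1 * (1 + 1.896) = 1407.7456

1407.7456 nm


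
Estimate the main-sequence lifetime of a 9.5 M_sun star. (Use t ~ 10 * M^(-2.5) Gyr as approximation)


t = 10 * M^(-2.5) = 10 * 9.5^(-2.5) = 0.0359

0.0359 Gyr


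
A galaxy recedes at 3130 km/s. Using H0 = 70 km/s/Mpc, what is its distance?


d = v / H0 = 3130 / 70 = 44.7143

44.7143 Mpc


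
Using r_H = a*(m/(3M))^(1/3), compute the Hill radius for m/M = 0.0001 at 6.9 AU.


r_H = a * (m/3M)^(1/3) = 6.9 * (0.0001/3)^(1/3) = 0.2221

0.2221 AU


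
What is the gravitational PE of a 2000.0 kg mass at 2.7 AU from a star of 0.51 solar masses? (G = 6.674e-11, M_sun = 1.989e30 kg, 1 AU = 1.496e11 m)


M = 0.51 * 1.989e30 kg = 1.01439e+30 kg; r = 2.7 AU * 1.496e11 m/AU = 4.0392e+11 m. U = -GM*m/r = -(6.674e-11 * 1.01439e+30 * 2000.0) / 4.0392e+11 = -3.352e+11

-3.352e+11 J


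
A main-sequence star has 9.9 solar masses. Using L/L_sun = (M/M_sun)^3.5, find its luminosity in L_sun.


L/L_sun = (M/M_sun)^3.5 = 9.9^3.5 = 3052.9745

3052.9745 L_sun


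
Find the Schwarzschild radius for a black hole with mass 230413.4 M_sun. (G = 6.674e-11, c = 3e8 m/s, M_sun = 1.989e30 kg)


M = 230413.4 * 1.989e30 kg = 4.582922526e+35 kg. rs = 2GM/c^2 = 2 * 6.674e-11 * 4.582922526e+35 / (3e8)^2 = 6.797e+08

6.797e+08 m


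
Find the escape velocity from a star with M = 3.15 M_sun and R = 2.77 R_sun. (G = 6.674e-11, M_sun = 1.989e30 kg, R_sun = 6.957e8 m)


M = 3.15 * 1.989e30 kg = 6.26535e+30 kg; R = 2.77 * 6.957e8 m = 1.927089e+09 m. v_esc = sqrt(2GM/R) = sqrt(2 * 6.674e-11 * 6.26535e+30 / 1.927089e+09) = 658764.0354

658764.0354 m/s


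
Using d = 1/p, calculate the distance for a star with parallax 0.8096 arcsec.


d = 1/p = 1/0.8096 = 1.2352

1.2352 pc


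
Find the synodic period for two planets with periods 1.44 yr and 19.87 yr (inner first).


1/P_syn = |1/P1 - 1/P2| = |1/1.44 - 1/19.87| => P_syn = 1.5525

1.5525 years


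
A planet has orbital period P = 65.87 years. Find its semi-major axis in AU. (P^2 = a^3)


a = P^(2/3) = 65.87^(2/3) = 16.3102

16.3102 AU


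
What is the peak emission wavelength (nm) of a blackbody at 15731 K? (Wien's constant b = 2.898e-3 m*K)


lam_max = b / T = 2.898e-3 / 15731 = 1.842e-07 m = 184.2222 nm

184.2222 nm


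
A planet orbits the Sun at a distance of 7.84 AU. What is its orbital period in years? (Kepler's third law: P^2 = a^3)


P = a^(3/2) = 7.84^1.5 = 21.952

21.952 years


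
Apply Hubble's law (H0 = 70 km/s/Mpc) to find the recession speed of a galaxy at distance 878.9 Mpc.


v = H0 * d = 70 * 878.9 = 61523.0

61523.0 km/s


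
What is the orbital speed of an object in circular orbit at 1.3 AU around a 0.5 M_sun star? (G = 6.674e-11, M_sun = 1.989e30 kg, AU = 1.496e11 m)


v = sqrt(GM/r) = sqrt(6.674e-11 * 9.945e+29 / 1.945e+11) = 18473.8759

18473.8759 m/s


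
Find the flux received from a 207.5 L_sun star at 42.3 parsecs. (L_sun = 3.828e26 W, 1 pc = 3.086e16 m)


F = L / (4*pi*d^2) = 7.943e+28 / (4*pi*(1.305e+18)^2) = 3.709e-09

3.709e-09 W/m^2


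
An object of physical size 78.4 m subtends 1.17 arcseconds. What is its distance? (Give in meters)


D = size / theta_rad, theta_rad = 1.17 * pi/(180*3600) = 5.672e-06, D = 1.382e+07

1.382e+07 m


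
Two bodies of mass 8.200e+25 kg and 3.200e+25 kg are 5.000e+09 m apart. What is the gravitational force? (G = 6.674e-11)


F = G*m1*m2/r^2 = 6.674e-11 * 8.200e+25 * 3.200e+25 / (5.000e+09)^2 = 6.674e-11 * 2.624e+51 / 2.500e+19 = 7.005e+21

7.005e+21 N


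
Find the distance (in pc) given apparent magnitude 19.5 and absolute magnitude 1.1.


d = 10^((m - M + 5)/5) = 10^((19.5 - 1.1 + 5)/5) = 47863.0092

47863.0092 pc


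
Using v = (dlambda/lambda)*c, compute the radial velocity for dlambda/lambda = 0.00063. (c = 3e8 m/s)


v = (dlambda/lambda) * c = 0.00063 * 3e8 = 189000.0

189000.0 m/s


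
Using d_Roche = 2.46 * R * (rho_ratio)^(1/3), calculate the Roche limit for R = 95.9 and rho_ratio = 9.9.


d_Roche = 2.46 * 95.9 * 9.9^(1/3) = 506.5614

506.5614


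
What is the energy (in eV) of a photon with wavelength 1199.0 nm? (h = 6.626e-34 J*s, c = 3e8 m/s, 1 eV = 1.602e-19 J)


E = hc/lambda = 6.626e-34 * 3e8 / 1.199e-06 = 1.658e-19 J = 1.0349 eV

1.0349 eV


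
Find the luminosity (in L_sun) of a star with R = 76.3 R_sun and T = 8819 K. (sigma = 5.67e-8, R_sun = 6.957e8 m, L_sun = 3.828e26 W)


R = 76.3 * 6.957e8 m = 5.308191e+10 m. L = 4*pi*R^2*sigma*T^4 = 4*pi*(5.308191e+10)^2 * 5.67e-8 * 8819^4 = 1.214404523e+31 W. L/L_sun = 1.214404523e+31 / 3.828e26 = 31724.2561

31724.2561 L_sun


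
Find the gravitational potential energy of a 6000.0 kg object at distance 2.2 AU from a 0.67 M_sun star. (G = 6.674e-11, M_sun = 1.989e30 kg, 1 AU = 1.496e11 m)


M = 0.67 * 1.989e30 kg = 1.33263e+30 kg; r = 2.2 AU * 1.496e11 m/AU = 3.2912e+11 m. U = -GM*m/r = -(6.674e-11 * 1.33263e+30 * 6000.0) / 3.2912e+11 = -1.621e+12

-1.621e+12 J


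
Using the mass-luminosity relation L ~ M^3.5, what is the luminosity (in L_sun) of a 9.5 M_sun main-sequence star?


L/L_sun = (M/M_sun)^3.5 = 9.5^3.5 = 2642.6072

2642.6072 L_sun


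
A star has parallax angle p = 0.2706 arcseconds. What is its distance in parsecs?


d = 1/p = 1/0.2706 = 3.6955

3.6955 pc


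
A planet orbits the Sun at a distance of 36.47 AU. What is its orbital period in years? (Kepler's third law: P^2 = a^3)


P = a^(3/2) = 36.47^1.5 = 220.2438

220.2438 years


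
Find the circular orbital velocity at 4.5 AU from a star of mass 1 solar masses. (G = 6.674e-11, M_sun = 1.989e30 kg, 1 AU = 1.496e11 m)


v = sqrt(GM/r) = sqrt(6.674e-11 * 1.989e+30 / 6.732e+11) = 14042.3062

14042.3062 m/s


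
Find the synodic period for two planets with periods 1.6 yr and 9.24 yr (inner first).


1/P_syn = |1/P1 - 1/P2| = |1/1.6 - 1/9.24| => P_syn = 1.9351

1.9351 years


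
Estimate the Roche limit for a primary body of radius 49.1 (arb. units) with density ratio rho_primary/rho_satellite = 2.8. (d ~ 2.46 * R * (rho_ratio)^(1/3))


d_Roche = 2.46 * 49.1 * 2.8^(1/3) = 170.243

170.243


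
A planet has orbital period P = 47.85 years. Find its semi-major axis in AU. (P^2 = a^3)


a = P^(2/3) = 47.85^(2/3) = 13.1802

13.1802 AU


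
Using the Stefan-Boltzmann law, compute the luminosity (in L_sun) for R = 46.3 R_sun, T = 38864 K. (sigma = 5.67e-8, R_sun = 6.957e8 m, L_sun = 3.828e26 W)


R = 46.3 * 6.957e8 m = 3.221091e+10 m. L = 4*pi*R^2*sigma*T^4 = 4*pi*(3.221091e+10)^2 * 5.67e-8 * 38864^4 = 1.686509926e+33 W. L/L_sun = 1.686509926e+33 / 3.828e26 = 4.406e+06

4.406e+06 L_sun


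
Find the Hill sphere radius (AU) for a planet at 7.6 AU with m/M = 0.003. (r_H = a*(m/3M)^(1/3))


r_H = a * (m/3M)^(1/3) = 7.6 * (0.003/3)^(1/3) = 0.76

0.76 AU


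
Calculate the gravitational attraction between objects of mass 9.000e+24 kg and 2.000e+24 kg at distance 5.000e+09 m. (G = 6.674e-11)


F = G*m1*m2/r^2 = 6.674e-11 * 9.000e+24 * 2.000e+24 / (5.000e+09)^2 = 6.674e-11 * 1.800e+49 / 2.500e+19 = 4.805e+19

4.805e+19 N


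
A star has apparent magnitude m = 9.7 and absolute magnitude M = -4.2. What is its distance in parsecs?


d = 10^((m - M + 5)/5) = 10^((9.7 - -4.2 + 5)/5) = 6025.5959

6025.5959 pc


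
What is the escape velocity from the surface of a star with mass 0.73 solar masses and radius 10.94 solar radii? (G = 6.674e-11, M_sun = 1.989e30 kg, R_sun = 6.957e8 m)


M = 0.73 * 1.989e30 kg = 1.45197e+30 kg; R = 10.94 * 6.957e8 m = 7.610958e+09 m. v_esc = sqrt(2GM/R) = sqrt(2 * 6.674e-11 * 1.45197e+30 / 7.610958e+09) = 159575.8836

159575.8836 m/s


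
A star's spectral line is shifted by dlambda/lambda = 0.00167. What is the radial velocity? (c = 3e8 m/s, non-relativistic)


v = (dlambda/lambda) * c = 0.00167 * 3e8 = 501000.0

501000.0 m/s


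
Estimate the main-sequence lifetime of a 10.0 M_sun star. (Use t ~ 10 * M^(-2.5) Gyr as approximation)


t = 10 * M^(-2.5) = 10 * 10.0^(-2.5) = 0.0316

0.0316 Gyr


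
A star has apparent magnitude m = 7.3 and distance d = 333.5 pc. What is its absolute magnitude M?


M = m - 5*log10(d) + 5 = 7.3 - 5*log10(333.5) + 5 = -0.3155

-0.3155


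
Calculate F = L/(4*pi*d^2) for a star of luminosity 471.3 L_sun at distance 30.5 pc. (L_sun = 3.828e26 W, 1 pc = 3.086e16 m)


F = L / (4*pi*d^2) = 1.804e+29 / (4*pi*(9.412e+17)^2) = 1.621e-08

1.621e-08 W/m^2


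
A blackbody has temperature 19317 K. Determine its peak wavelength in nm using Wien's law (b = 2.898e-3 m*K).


lam_max = b / T = 2.898e-3 / 19317 = 1.500e-07 m = 150.0233 nm

150.0233 nm


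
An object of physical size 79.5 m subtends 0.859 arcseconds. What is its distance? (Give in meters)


D = size / theta_rad, theta_rad = 0.859 * pi/(180*3600) = 4.165e-06, D = 1.909e+07

1.909e+07 m


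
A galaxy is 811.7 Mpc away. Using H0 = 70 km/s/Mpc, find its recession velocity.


v = H0 * d = 70 * 811.7 = 56819.0

56819.0 km/s


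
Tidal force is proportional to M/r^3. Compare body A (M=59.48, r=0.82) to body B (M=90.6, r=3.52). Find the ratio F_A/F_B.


Ratio = (M1/r1^3) / (M2/r2^3) = (59.48/0.82^3) / (90.6/3.52^3) = 51.9313

51.9313


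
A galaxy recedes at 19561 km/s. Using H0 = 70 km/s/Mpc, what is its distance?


d = v / H0 = 19561 / 70 = 279.4429

279.4429 Mpc


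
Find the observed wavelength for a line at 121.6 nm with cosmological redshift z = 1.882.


lam_obs = lam_emit * (1 + z) = 121.6 * (1 + 1.882) = 350.4512

350.4512 nm


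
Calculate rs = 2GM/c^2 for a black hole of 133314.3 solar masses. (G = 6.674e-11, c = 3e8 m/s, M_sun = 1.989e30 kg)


M = 133314.3 * 1.989e30 kg = 2.651621427e+35 kg. rs = 2GM/c^2 = 2 * 6.674e-11 * 2.651621427e+35 / (3e8)^2 = 3.933e+08

3.933e+08 m


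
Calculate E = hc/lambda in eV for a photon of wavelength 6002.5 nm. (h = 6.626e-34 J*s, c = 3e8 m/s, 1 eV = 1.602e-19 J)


E = hc/lambda = 6.626e-34 * 3e8 / 6.003e-06 = 3.312e-20 J = 0.2067 eV

0.2067 eV


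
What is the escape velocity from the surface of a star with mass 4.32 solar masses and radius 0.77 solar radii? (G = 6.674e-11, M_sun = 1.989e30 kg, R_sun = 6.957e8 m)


M = 4.32 * 1.989e30 kg = 8.59248e+30 kg; R = 0.77 * 6.957e8 m = 5.35689e+08 m. v_esc = sqrt(2GM/R) = sqrt(2 * 6.674e-11 * 8.59248e+30 / 5.35689e+08) = 1.463e+06

1.463e+06 m/s


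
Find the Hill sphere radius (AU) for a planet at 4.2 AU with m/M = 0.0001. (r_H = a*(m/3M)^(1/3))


r_H = a * (m/3M)^(1/3) = 4.2 * (0.0001/3)^(1/3) = 0.1352

0.1352 AU


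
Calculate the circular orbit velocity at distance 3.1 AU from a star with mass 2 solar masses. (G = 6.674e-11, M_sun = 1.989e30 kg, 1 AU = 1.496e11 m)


v = sqrt(GM/r) = sqrt(6.674e-11 * 3.978e+30 / 4.638e+11) = 23926.482

23926.482 m/s


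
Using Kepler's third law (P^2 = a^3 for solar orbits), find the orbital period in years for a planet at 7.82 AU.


P = a^(3/2) = 7.82^1.5 = 21.8681

21.8681 years


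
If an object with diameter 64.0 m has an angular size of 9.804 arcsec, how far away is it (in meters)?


D = size / theta_rad, theta_rad = 9.804 * pi/(180*3600) = 4.753e-05, D = 1.346e+06

1.346e+06 m


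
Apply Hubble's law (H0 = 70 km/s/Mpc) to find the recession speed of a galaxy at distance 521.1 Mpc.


v = H0 * d = 70 * 521.1 = 36477.0

36477.0 km/s


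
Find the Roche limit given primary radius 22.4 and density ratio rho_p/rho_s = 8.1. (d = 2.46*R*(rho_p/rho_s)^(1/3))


d_Roche = 2.46 * 22.4 * 8.1^(1/3) = 110.6653

110.6653


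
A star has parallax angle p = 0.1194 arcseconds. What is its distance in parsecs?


d = 1/p = 1/0.1194 = 8.3752

8.3752 pc


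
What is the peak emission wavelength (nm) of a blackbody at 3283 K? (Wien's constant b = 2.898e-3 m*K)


lam_max = b / T = 2.898e-3 / 3283 = 8.827e-07 m = 882.7292 nm

882.7292 nm


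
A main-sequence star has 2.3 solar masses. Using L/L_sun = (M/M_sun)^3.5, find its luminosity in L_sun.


L/L_sun = (M/M_sun)^3.5 = 2.3^3.5 = 18.4522

18.4522 L_sun


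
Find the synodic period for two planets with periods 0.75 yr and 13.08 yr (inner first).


1/P_syn = |1/P1 - 1/P2| = |1/0.75 - 1/13.08| => P_syn = 0.7956

0.7956 years


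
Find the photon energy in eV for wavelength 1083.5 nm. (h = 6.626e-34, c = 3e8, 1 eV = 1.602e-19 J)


E = hc/lambda = 6.626e-34 * 3e8 / 1.084e-06 = 1.835e-19 J = 1.1452 eV

1.1452 eV


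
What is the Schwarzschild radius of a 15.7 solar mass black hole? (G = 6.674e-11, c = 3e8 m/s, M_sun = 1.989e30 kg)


M = 15.7 * 1.989e30 kg = 3.12273e+31 kg. rs = 2GM/c^2 = 2 * 6.674e-11 * 3.12273e+31 / (3e8)^2 = 46313.5556

46313.5556 m


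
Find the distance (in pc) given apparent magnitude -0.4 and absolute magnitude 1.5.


d = 10^((m - M + 5)/5) = 10^((-0.4 - 1.5 + 5)/5) = 4.1687

4.1687 pc


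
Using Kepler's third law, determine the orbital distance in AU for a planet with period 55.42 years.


a = P^(2/3) = 55.42^(2/3) = 14.536

14.536 AU


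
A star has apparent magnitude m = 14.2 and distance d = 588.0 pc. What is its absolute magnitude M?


M = m - 5*log10(d) + 5 = 14.2 - 5*log10(588.0) + 5 = 5.3531

5.3531


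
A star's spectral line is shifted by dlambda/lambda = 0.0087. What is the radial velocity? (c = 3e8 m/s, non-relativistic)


v = (dlambda/lambda) * c = 0.0087 * 3e8 = 2.610e+06

2.610e+06 m/s


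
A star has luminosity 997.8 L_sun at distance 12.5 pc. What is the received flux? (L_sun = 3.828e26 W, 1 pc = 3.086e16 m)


F = L / (4*pi*d^2) = 3.820e+29 / (4*pi*(3.858e+17)^2) = 2.043e-07

2.043e-07 W/m^2


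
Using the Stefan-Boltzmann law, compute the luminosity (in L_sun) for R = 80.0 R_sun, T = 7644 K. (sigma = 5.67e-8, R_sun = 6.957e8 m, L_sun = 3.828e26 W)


R = 80.0 * 6.957e8 m = 5.5656e+10 m. L = 4*pi*R^2*sigma*T^4 = 4*pi*(5.5656e+10)^2 * 5.67e-8 * 7644^4 = 7.53528386e+30 W. L/L_sun = 7.53528386e+30 / 3.828e26 = 19684.6496

19684.6496 L_sun


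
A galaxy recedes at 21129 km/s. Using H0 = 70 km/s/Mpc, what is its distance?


d = v / H0 = 21129 / 70 = 301.8429

301.8429 Mpc


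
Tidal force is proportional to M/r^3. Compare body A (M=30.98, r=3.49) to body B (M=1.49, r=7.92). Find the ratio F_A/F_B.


Ratio = (M1/r1^3) / (M2/r2^3) = (30.98/3.49^3) / (1.49/7.92^3) = 242.9934

242.9934


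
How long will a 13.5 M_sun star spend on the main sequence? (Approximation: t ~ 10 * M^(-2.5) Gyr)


t = 10 * M^(-2.5) = 10 * 13.5^(-2.5) = 0.0149

0.0149 Gyr


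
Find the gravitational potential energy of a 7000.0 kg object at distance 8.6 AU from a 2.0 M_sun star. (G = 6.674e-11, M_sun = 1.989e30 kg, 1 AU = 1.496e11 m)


M = 2.0 * 1.989e30 kg = 3.978e+30 kg; r = 8.6 AU * 1.496e11 m/AU = 1.28656e+12 m. U = -GM*m/r = -(6.674e-11 * 3.978e+30 * 7000.0) / 1.28656e+12 = -1.445e+12

-1.445e+12 J


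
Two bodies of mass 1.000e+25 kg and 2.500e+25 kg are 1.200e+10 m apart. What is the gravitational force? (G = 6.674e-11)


F = G*m1*m2/r^2 = 6.674e-11 * 1.000e+25 * 2.500e+25 / (1.200e+10)^2 = 6.674e-11 * 2.500e+50 / 1.440e+20 = 1.159e+20

1.159e+20 N


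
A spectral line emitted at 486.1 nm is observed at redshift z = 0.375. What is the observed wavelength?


lam_obs = lam_emit * (1 + z) = 486.1 * (1 + 0.375) = 668.3875

668.3875 nm


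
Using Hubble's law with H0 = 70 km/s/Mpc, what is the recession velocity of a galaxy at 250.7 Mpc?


v = H0 * d = 70 * 250.7 = 17549.0

17549.0 km/s


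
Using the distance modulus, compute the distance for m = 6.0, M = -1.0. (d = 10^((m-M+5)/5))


d = 10^((m - M + 5)/5) = 10^((6.0 - -1.0 + 5)/5) = 251.1886

251.1886 pc


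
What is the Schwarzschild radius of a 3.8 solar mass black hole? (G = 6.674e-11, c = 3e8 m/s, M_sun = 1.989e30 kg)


M = 3.8 * 1.989e30 kg = 7.5582e+30 kg. rs = 2GM/c^2 = 2 * 6.674e-11 * 7.5582e+30 / (3e8)^2 = 11209.6504

11209.6504 m


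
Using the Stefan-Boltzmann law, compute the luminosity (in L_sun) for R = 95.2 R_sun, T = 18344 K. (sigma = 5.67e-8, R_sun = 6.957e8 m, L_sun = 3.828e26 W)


R = 95.2 * 6.957e8 m = 6.623064e+10 m. L = 4*pi*R^2*sigma*T^4 = 4*pi*(6.623064e+10)^2 * 5.67e-8 * 18344^4 = 3.539052403e+32 W. L/L_sun = 3.539052403e+32 / 3.828e26 = 924517.3466

924517.3466 L_sun


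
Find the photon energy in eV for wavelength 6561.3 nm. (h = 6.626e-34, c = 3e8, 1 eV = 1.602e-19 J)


E = hc/lambda = 6.626e-34 * 3e8 / 6.561e-06 = 3.030e-20 J = 0.1891 eV

0.1891 eV


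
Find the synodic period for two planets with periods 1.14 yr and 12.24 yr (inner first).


1/P_syn = |1/P1 - 1/P2| = |1/1.14 - 1/12.24| => P_syn = 1.2571

1.2571 years


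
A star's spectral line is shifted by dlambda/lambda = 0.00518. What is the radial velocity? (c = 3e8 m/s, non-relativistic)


v = (dlambda/lambda) * c = 0.00518 * 3e8 = 1.554e+06

1.554e+06 m/s


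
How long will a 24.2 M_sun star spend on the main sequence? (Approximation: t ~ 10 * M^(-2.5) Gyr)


t = 10 * M^(-2.5) = 10 * 24.2^(-2.5) = 0.0035

0.0035 Gyr


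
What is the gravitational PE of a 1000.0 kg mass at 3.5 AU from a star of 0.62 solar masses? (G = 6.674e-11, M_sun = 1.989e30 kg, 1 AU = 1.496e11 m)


M = 0.62 * 1.989e30 kg = 1.23318e+30 kg; r = 3.5 AU * 1.496e11 m/AU = 5.236e+11 m. U = -GM*m/r = -(6.674e-11 * 1.23318e+30 * 1000.0) / 5.236e+11 = -1.572e+11

-1.572e+11 J


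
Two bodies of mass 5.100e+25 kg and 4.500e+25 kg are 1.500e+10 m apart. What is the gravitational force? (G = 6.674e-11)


F = G*m1*m2/r^2 = 6.674e-11 * 5.100e+25 * 4.500e+25 / (1.500e+10)^2 = 6.674e-11 * 2.295e+51 / 2.250e+20 = 6.807e+20

6.807e+20 N


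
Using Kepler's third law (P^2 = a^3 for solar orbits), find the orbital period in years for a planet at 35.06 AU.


P = a^(3/2) = 35.06^1.5 = 207.5955

207.5955 years


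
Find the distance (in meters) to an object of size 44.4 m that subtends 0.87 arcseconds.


D = size / theta_rad, theta_rad = 0.87 * pi/(180*3600) = 4.218e-06, D = 1.053e+07

1.053e+07 m


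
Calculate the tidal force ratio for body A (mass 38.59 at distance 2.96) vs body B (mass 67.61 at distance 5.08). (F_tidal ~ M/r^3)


Ratio = (M1/r1^3) / (M2/r2^3) = (38.59/2.96^3) / (67.61/5.08^3) = 2.8852

2.8852


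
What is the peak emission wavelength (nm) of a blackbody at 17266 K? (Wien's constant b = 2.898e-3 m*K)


lam_max = b / T = 2.898e-3 / 17266 = 1.678e-07 m = 167.8443 nm

167.8443 nm


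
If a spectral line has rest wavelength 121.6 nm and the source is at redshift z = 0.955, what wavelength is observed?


lam_obs = lam_emit * (1 + z) = 121.6 * (1 + 0.955) = 237.728

237.728 nm


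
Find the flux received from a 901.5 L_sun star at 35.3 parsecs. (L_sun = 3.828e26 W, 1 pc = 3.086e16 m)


F = L / (4*pi*d^2) = 3.451e+29 / (4*pi*(1.089e+18)^2) = 2.314e-08

2.314e-08 W/m^2


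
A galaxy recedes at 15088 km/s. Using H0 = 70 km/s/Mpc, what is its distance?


d = v / H0 = 15088 / 70 = 215.5429

215.5429 Mpc


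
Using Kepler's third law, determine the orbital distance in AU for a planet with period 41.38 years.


a = P^(2/3) = 41.38^(2/3) = 11.9636

11.9636 AU


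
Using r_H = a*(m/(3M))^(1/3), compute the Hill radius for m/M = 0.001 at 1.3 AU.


r_H = a * (m/3M)^(1/3) = 1.3 * (0.001/3)^(1/3) = 0.0901

0.0901 AU


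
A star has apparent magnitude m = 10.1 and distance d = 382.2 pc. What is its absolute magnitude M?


M = m - 5*log10(d) + 5 = 10.1 - 5*log10(382.2) + 5 = 2.1885

2.1885


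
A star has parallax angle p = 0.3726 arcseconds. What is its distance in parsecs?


d = 1/p = 1/0.3726 = 2.6838

2.6838 pc


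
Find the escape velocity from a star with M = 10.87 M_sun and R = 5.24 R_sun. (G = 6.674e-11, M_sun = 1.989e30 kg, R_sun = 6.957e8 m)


M = 10.87 * 1.989e30 kg = 2.162043e+31 kg; R = 5.24 * 6.957e8 m = 3.645468e+09 m. v_esc = sqrt(2GM/R) = sqrt(2 * 6.674e-11 * 2.162043e+31 / 3.645468e+09) = 889741.0282

889741.0282 m/s


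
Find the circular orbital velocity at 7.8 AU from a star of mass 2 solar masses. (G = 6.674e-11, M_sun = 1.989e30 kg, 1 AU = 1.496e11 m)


v = sqrt(GM/r) = sqrt(6.674e-11 * 3.978e+30 / 1.167e+12) = 15083.8565

15083.8565 m/s


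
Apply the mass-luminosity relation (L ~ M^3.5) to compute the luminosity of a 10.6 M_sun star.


L/L_sun = (M/M_sun)^3.5 = 10.6^3.5 = 3877.6672

3877.6672 L_sun


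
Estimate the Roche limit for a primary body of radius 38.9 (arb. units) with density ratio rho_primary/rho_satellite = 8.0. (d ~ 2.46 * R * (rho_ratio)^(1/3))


d_Roche = 2.46 * 38.9 * 8.0^(1/3) = 191.388

191.388


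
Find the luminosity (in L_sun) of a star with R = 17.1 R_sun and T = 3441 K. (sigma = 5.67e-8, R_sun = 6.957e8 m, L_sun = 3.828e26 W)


R = 17.1 * 6.957e8 m = 1.189647e+10 m. L = 4*pi*R^2*sigma*T^4 = 4*pi*(1.189647e+10)^2 * 5.67e-8 * 3441^4 = 1.413734449e+28 W. L/L_sun = 1.413734449e+28 / 3.828e26 = 36.9314

36.9314 L_sun


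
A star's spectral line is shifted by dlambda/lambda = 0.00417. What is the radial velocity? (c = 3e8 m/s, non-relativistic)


v = (dlambda/lambda) * c = 0.00417 * 3e8 = 1.251e+06

1.251e+06 m/s


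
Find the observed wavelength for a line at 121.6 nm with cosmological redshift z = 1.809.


lam_obs = lam_emit * (1 + z) = 121.6 * (1 + 1.809) = 341.5744

341.5744 nm


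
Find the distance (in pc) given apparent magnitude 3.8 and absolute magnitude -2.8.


d = 10^((m - M + 5)/5) = 10^((3.8 - -2.8 + 5)/5) = 208.9296

208.9296 pc


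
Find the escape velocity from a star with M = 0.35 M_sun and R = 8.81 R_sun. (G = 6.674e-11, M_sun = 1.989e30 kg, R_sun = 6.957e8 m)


M = 0.35 * 1.989e30 kg = 6.9615e+29 kg; R = 8.81 * 6.957e8 m = 6.129117e+09 m. v_esc = sqrt(2GM/R) = sqrt(2 * 6.674e-11 * 6.9615e+29 / 6.129117e+09) = 123129.058

123129.058 m/s


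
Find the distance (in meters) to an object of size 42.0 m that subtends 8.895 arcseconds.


D = size / theta_rad, theta_rad = 8.895 * pi/(180*3600) = 4.312e-05, D = 973931.6315

973931.6315 m


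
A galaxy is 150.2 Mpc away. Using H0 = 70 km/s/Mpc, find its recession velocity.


v = H0 * d = 70 * 150.2 = 10514.0

10514.0 km/s


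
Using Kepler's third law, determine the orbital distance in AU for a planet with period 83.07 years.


a = P^(2/3) = 83.07^(2/3) = 19.0384

19.0384 AU


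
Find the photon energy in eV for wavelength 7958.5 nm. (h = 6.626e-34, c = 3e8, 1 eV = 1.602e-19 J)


E = hc/lambda = 6.626e-34 * 3e8 / 7.959e-06 = 2.498e-20 J = 0.1559 eV

0.1559 eV


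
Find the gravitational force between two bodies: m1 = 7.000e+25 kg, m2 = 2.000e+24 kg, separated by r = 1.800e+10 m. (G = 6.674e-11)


F = G*m1*m2/r^2 = 6.674e-11 * 7.000e+25 * 2.000e+24 / (1.800e+10)^2 = 6.674e-11 * 1.400e+50 / 3.240e+20 = 2.884e+19

2.884e+19 N


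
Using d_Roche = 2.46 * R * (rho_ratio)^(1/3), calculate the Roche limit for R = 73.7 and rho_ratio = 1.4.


d_Roche = 2.46 * 73.7 * 1.4^(1/3) = 202.8205

202.8205


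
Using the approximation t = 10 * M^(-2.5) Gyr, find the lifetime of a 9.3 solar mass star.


t = 10 * M^(-2.5) = 10 * 9.3^(-2.5) = 0.0379

0.0379 Gyr


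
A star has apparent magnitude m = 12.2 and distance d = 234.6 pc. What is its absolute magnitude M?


M = m - 5*log10(d) + 5 = 12.2 - 5*log10(234.6) + 5 = 5.3484

5.3484


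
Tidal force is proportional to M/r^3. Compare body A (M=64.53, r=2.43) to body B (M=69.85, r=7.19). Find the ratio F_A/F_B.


Ratio = (M1/r1^3) / (M2/r2^3) = (64.53/2.43^3) / (69.85/7.19^3) = 23.9311

23.9311


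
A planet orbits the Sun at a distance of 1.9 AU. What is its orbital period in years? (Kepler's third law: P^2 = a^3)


P = a^(3/2) = 1.9^1.5 = 2.619

2.619 years


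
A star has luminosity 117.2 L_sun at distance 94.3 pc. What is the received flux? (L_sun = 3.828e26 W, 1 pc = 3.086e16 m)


F = L / (4*pi*d^2) = 4.486e+28 / (4*pi*(2.910e+18)^2) = 4.216e-10

4.216e-10 W/m^2


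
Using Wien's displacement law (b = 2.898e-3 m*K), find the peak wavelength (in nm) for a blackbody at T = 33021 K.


lam_max = b / T = 2.898e-3 / 33021 = 8.776e-08 m = 87.7623 nm

87.7623 nm


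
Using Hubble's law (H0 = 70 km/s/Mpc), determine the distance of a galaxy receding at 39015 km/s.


d = v / H0 = 39015 / 70 = 557.3571

557.3571 Mpc


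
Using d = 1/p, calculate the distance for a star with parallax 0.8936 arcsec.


d = 1/p = 1/0.8936 = 1.1191

1.1191 pc


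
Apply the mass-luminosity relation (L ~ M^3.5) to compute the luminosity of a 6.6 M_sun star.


L/L_sun = (M/M_sun)^3.5 = 6.6^3.5 = 738.5906

738.5906 L_sun


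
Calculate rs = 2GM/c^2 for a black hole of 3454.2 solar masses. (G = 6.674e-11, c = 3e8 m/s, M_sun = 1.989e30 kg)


M = 3454.2 * 1.989e30 kg = 6.8704038e+33 kg. rs = 2GM/c^2 = 2 * 6.674e-11 * 6.8704038e+33 / (3e8)^2 = 1.019e+07

1.019e+07 m


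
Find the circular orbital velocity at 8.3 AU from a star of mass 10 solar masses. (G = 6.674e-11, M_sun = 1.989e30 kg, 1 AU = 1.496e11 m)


v = sqrt(GM/r) = sqrt(6.674e-11 * 1.989e+31 / 1.242e+12) = 32696.83

32696.83 m/s


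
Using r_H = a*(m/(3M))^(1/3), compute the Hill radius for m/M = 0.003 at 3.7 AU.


r_H = a * (m/3M)^(1/3) = 3.7 * (0.003/3)^(1/3) = 0.37

0.37 AU


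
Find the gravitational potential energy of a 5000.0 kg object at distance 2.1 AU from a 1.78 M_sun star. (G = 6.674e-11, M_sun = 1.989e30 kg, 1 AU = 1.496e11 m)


M = 1.78 * 1.989e30 kg = 3.54042e+30 kg; r = 2.1 AU * 1.496e11 m/AU = 3.1416e+11 m. U = -GM*m/r = -(6.674e-11 * 3.54042e+30 * 5000.0) / 3.1416e+11 = -3.761e+12

-3.761e+12 J


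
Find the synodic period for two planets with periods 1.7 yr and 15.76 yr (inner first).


1/P_syn = |1/P1 - 1/P2| = |1/1.7 - 1/15.76| => P_syn = 1.9055

1.9055 years


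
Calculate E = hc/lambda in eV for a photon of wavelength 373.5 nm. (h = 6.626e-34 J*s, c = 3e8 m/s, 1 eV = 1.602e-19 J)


E = hc/lambda = 6.626e-34 * 3e8 / 3.735e-07 = 5.322e-19 J = 3.3222 eV

3.3222 eV


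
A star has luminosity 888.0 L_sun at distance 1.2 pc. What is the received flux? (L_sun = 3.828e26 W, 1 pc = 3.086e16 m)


F = L / (4*pi*d^2) = 3.399e+29 / (4*pi*(3.703e+16)^2) = 1.973e-05

1.973e-05 W/m^2


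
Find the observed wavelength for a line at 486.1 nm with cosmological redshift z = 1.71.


lam_obs = lam_emit * (1 + z) = 486.1 * (1 + 1.71) = 1317.331

1317.331 nm


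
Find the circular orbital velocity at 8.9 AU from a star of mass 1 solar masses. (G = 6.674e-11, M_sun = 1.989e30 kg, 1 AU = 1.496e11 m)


v = sqrt(GM/r) = sqrt(6.674e-11 * 1.989e+30 / 1.331e+12) = 9985.0373

9985.0373 m/s


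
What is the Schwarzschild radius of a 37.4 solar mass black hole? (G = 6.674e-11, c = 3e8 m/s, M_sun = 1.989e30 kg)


M = 37.4 * 1.989e30 kg = 7.43886e+31 kg. rs = 2GM/c^2 = 2 * 6.674e-11 * 7.43886e+31 / (3e8)^2 = 110326.5592

110326.5592 m


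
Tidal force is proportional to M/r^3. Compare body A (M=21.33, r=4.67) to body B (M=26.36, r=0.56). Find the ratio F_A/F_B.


Ratio = (M1/r1^3) / (M2/r2^3) = (21.33/4.67^3) / (26.36/0.56^3) = 0.0014

0.0014


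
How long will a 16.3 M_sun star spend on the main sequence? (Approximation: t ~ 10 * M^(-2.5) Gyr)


t = 10 * M^(-2.5) = 10 * 16.3^(-2.5) = 0.0093

0.0093 Gyr


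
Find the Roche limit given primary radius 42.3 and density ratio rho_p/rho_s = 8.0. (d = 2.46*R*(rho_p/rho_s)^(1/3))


d_Roche = 2.46 * 42.3 * 8.0^(1/3) = 208.116

208.116


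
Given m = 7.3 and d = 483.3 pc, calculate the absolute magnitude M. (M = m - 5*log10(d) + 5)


M = m - 5*log10(d) + 5 = 7.3 - 5*log10(483.3) + 5 = -1.1211

-1.1211


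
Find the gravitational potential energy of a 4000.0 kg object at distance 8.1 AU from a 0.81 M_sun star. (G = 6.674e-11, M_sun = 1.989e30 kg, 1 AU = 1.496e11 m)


M = 0.81 * 1.989e30 kg = 1.61109e+30 kg; r = 8.1 AU * 1.496e11 m/AU = 1.21176e+12 m. U = -GM*m/r = -(6.674e-11 * 1.61109e+30 * 4000.0) / 1.21176e+12 = -3.549e+11

-3.549e+11 J


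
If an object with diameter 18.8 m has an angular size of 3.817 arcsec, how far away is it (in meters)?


D = size / theta_rad, theta_rad = 3.817 * pi/(180*3600) = 1.851e-05, D = 1.016e+06

1.016e+06 m


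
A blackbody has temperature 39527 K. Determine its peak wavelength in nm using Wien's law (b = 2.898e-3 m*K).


lam_max = b / T = 2.898e-3 / 39527 = 7.332e-08 m = 73.317 nm

73.317 nm


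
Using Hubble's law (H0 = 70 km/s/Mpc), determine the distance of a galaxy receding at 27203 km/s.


d = v / H0 = 27203 / 70 = 388.6143

388.6143 Mpc


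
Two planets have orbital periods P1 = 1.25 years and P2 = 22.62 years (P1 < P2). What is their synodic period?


1/P_syn = |1/P1 - 1/P2| = |1/1.25 - 1/22.62| => P_syn = 1.3231

1.3231 years


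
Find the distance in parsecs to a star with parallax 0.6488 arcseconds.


d = 1/p = 1/0.6488 = 1.5413

1.5413 pc


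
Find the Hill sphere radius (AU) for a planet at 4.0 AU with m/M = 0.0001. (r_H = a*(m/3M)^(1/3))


r_H = a * (m/3M)^(1/3) = 4.0 * (0.0001/3)^(1/3) = 0.1287

0.1287 AU


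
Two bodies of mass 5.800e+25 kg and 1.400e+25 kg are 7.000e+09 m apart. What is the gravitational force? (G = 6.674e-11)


F = G*m1*m2/r^2 = 6.674e-11 * 5.800e+25 * 1.400e+25 / (7.000e+09)^2 = 6.674e-11 * 8.120e+50 / 4.900e+19 = 1.106e+21

1.106e+21 N


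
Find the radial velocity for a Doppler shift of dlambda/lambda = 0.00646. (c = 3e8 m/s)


v = (dlambda/lambda) * c = 0.00646 * 3e8 = 1.938e+06

1.938e+06 m/s


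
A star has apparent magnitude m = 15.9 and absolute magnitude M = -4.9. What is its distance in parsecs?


d = 10^((m - M + 5)/5) = 10^((15.9 - -4.9 + 5)/5) = 144543.9771

144543.9771 pc


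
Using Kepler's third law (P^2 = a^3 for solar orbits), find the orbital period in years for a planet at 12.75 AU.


P = a^(3/2) = 12.75^1.5 = 45.5266

45.5266 years


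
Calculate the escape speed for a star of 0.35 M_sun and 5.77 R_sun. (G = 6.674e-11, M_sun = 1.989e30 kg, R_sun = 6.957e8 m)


M = 0.35 * 1.989e30 kg = 6.9615e+29 kg; R = 5.77 * 6.957e8 m = 4.014189e+09 m. v_esc = sqrt(2GM/R) = sqrt(2 * 6.674e-11 * 6.9615e+29 / 4.014189e+09) = 152146.0229

152146.0229 m/s


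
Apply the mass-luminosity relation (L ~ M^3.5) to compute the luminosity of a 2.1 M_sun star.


L/L_sun = (M/M_sun)^3.5 = 2.1^3.5 = 13.4205

13.4205 L_sun


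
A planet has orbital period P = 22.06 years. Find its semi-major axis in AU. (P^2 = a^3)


a = P^(2/3) = 22.06^(2/3) = 7.8657

7.8657 AU


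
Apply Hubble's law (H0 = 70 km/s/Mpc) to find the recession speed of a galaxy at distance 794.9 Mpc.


v = H0 * d = 70 * 794.9 = 55643.0

55643.0 km/s


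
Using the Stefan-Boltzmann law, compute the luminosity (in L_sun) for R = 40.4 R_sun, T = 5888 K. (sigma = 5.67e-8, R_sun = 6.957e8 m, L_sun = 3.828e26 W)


R = 40.4 * 6.957e8 m = 2.810628e+10 m. L = 4*pi*R^2*sigma*T^4 = 4*pi*(2.810628e+10)^2 * 5.67e-8 * 5888^4 = 6.765047732e+29 W. L/L_sun = 6.765047732e+29 / 3.828e26 = 1767.2538

1767.2538 L_sun


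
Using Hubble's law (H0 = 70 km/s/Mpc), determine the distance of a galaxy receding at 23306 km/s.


d = v / H0 = 23306 / 70 = 332.9429

332.9429 Mpc


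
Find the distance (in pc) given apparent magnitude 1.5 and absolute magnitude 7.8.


d = 10^((m - M + 5)/5) = 10^((1.5 - 7.8 + 5)/5) = 0.5495

0.5495 pc


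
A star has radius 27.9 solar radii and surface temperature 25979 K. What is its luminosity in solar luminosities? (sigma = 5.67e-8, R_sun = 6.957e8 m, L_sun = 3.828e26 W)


R = 27.9 * 6.957e8 m = 1.941003e+10 m. L = 4*pi*R^2*sigma*T^4 = 4*pi*(1.941003e+10)^2 * 5.67e-8 * 25979^4 = 1.222742636e+32 W. L/L_sun = 1.222742636e+32 / 3.828e26 = 319420.7512

319420.7512 L_sun


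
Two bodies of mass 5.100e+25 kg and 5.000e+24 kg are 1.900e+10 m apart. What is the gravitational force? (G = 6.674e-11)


F = G*m1*m2/r^2 = 6.674e-11 * 5.100e+25 * 5.000e+24 / (1.900e+10)^2 = 6.674e-11 * 2.550e+50 / 3.610e+20 = 4.714e+19

4.714e+19 N


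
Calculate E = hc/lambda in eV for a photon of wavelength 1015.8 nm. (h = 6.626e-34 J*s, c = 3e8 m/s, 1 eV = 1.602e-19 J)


E = hc/lambda = 6.626e-34 * 3e8 / 1.016e-06 = 1.957e-19 J = 1.2215 eV

1.2215 eV


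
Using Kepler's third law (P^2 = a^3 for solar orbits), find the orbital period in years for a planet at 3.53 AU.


P = a^(3/2) = 3.53^1.5 = 6.6323

6.6323 years


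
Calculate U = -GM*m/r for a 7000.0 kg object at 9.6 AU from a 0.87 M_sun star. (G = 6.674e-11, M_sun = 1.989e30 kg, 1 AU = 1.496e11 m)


M = 0.87 * 1.989e30 kg = 1.73043e+30 kg; r = 9.6 AU * 1.496e11 m/AU = 1.43616e+12 m. U = -GM*m/r = -(6.674e-11 * 1.73043e+30 * 7000.0) / 1.43616e+12 = -5.629e+11

-5.629e+11 J


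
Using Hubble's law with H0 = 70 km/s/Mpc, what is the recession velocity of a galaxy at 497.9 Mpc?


v = H0 * d = 70 * 497.9 = 34853.0

34853.0 km/s


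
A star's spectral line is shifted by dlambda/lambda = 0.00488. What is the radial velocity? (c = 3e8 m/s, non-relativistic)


v = (dlambda/lambda) * c = 0.00488 * 3e8 = 1.464e+06

1.464e+06 m/s


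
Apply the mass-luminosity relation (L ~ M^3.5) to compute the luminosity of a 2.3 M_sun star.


L/L_sun = (M/M_sun)^3.5 = 2.3^3.5 = 18.4522

18.4522 L_sun


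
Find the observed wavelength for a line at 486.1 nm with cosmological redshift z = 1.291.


lam_obs = lam_emit * (1 + z) = 486.1 * (1 + 1.291) = 1113.6551

1113.6551 nm


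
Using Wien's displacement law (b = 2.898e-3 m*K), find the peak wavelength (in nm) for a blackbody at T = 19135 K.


lam_max = b / T = 2.898e-3 / 19135 = 1.515e-07 m = 151.4502 nm

151.4502 nm


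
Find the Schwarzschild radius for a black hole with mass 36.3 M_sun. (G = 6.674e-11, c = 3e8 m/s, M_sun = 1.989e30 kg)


M = 36.3 * 1.989e30 kg = 7.22007e+31 kg. rs = 2GM/c^2 = 2 * 6.674e-11 * 7.22007e+31 / (3e8)^2 = 107081.6604

107081.6604 m


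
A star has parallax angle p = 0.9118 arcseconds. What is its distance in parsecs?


d = 1/p = 1/0.9118 = 1.0967

1.0967 pc


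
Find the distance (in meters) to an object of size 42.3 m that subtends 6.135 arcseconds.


D = size / theta_rad, theta_rad = 6.135 * pi/(180*3600) = 2.974e-05, D = 1.422e+06

1.422e+06 m


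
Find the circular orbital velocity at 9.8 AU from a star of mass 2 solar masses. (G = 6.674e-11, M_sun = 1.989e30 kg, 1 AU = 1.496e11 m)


v = sqrt(GM/r) = sqrt(6.674e-11 * 3.978e+30 / 1.466e+12) = 13456.9505

13456.9505 m/s


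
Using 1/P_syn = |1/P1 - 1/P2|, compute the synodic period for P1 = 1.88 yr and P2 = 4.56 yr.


1/P_syn = |1/P1 - 1/P2| = |1/1.88 - 1/4.56| => P_syn = 3.1988

3.1988 years


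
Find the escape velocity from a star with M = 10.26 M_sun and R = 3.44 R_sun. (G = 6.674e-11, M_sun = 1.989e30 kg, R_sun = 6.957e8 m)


M = 10.26 * 1.989e30 kg = 2.040714e+31 kg; R = 3.44 * 6.957e8 m = 2.393208e+09 m. v_esc = sqrt(2GM/R) = sqrt(2 * 6.674e-11 * 2.040714e+31 / 2.393208e+09) = 1.067e+06

1.067e+06 m/s


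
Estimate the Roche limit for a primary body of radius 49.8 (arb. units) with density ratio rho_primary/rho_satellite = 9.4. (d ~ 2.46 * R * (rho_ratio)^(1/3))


d_Roche = 2.46 * 49.8 * 9.4^(1/3) = 258.5475

258.5475


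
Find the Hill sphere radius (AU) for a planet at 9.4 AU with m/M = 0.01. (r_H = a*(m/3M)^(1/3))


r_H = a * (m/3M)^(1/3) = 9.4 * (0.01/3)^(1/3) = 1.4042

1.4042 AU


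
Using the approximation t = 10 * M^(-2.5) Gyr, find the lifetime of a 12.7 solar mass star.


t = 10 * M^(-2.5) = 10 * 12.7^(-2.5) = 0.0174

0.0174 Gyr


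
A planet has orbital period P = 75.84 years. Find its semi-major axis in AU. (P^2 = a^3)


a = P^(2/3) = 75.84^(2/3) = 17.917

17.917 AU


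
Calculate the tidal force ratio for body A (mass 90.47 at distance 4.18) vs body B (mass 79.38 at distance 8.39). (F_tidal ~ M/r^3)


Ratio = (M1/r1^3) / (M2/r2^3) = (90.47/4.18^3) / (79.38/8.39^3) = 9.2162

9.2162


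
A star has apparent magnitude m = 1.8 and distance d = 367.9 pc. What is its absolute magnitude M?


M = m - 5*log10(d) + 5 = 1.8 - 5*log10(367.9) + 5 = -6.0286

-6.0286


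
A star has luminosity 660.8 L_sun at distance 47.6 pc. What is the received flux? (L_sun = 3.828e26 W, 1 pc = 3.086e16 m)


F = L / (4*pi*d^2) = 2.530e+29 / (4*pi*(1.469e+18)^2) = 9.329e-09

9.329e-09 W/m^2


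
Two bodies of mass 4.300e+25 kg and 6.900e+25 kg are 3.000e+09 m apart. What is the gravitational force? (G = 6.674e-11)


F = G*m1*m2/r^2 = 6.674e-11 * 4.300e+25 * 6.900e+25 / (3.000e+09)^2 = 6.674e-11 * 2.967e+51 / 9.000e+18 = 2.200e+22

2.200e+22 N


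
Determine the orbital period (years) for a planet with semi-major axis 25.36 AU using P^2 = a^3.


P = a^(3/2) = 25.36^1.5 = 127.7097

127.7097 years


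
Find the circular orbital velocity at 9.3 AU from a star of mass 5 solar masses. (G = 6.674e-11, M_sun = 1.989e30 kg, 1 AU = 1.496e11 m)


v = sqrt(GM/r) = sqrt(6.674e-11 * 9.945e+30 / 1.391e+12) = 21841.7898

21841.7898 m/s


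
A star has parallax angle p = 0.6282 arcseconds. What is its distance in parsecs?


d = 1/p = 1/0.6282 = 1.5918

1.5918 pc
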